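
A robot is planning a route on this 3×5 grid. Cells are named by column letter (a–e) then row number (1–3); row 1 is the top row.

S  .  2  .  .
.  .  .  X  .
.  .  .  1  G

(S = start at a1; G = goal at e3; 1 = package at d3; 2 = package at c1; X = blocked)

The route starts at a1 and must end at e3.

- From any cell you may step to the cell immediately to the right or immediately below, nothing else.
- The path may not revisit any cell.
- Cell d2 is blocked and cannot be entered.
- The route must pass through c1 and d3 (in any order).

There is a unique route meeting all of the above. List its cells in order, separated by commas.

Moves only go right or down, so the column and row indices never decrease.
Route from a1: right 2 to c1, down 2 to c3, right 2 to e3 — 6 moves in all.
Check: all required cells visited.

a1, b1, c1, c2, c3, d3, e3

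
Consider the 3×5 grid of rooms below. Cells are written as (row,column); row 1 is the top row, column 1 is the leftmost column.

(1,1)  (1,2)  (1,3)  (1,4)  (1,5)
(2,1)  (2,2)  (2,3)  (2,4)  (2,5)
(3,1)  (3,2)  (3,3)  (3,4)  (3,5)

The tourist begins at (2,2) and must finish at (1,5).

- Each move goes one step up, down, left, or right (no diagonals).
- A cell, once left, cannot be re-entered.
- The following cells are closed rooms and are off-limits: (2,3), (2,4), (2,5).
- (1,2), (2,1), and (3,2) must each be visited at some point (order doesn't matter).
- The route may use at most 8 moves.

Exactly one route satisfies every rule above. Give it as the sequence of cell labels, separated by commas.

The 8-move cap with required stops at (1,2), (2,1), (3,2) leaves no slack for detours.
Route from (2,2): down to (3,2), left to (3,1), 2× up (reaching (1,1)), 4× right (reaching (1,5)) — 8 moves in all.
Check: all required cells visited; 8 ≤ 8 moves.

(2,2), (3,2), (3,1), (2,1), (1,1), (1,2), (1,3), (1,4), (1,5)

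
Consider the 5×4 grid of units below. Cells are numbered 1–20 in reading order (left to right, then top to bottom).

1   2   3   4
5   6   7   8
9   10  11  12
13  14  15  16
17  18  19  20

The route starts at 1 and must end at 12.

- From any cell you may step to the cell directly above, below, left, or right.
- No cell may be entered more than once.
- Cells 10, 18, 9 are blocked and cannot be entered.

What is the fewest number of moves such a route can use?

5

The Manhattan distance from 1 to 12 is |1−3| + |1−4| = 5, so at least 5 moves are needed.
A route of 5 moves achieves this: 1 → 5 → 6 → 7 → 11 → 12.
Since 5 matches the lower bound, it is optimal.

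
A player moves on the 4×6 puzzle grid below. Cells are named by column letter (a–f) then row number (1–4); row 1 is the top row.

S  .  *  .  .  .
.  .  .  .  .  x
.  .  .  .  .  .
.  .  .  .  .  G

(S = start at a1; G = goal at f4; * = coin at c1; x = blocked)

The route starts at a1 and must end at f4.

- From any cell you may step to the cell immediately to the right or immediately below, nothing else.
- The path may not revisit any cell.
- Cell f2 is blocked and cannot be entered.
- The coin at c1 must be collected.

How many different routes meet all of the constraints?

A right/down-only route from a1 to f4 makes exactly 3 down-moves and 5 right-moves in some order.
With no other constraints that would be C(8,3) = 56 routes.
Split at c1 and multiply the segment counts (each segment already excludes blocked cells): a1→c1: 1; c1→f4: 16; product = 16.
That gives 16 routes.

16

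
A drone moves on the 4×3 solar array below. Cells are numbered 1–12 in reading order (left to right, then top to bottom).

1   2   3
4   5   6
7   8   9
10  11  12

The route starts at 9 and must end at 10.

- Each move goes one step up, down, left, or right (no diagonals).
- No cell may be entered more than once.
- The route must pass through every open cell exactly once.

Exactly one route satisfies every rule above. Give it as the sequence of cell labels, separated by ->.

Need to visit all 12 open cells exactly once, starting at 9 and ending at 10.
Route from 9: down to 12, left to 11, 2× up (reaching 5), right to 6, up to 3, 2× left (reaching 1), 3× down (reaching 10) — 11 moves in all.
Check: all 12 open cells covered.

9 -> 12 -> 11 -> 8 -> 5 -> 6 -> 3 -> 2 -> 1 -> 4 -> 7 -> 10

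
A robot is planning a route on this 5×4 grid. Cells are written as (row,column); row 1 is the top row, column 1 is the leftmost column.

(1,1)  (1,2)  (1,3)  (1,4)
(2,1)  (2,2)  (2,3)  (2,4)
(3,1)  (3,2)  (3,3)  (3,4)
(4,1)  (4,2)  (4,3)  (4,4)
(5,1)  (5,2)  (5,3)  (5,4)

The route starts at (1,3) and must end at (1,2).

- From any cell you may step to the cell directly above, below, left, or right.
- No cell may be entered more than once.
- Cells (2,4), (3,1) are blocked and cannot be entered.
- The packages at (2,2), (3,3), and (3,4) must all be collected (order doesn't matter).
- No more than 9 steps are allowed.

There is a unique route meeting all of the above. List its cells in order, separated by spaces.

The budget equals the shortest possible length, so every move has to be on a shortest route through the required cells.
Route from (1,3): 2× down (reaching (3,3)), right to (3,4), down to (4,4), 2× left (reaching (4,2)), 3× up (reaching (1,2)) — 9 moves in all.
Check: all required cells visited; 9 ≤ 9 moves.

(1,3) (2,3) (3,3) (3,4) (4,4) (4,3) (4,2) (3,2) (2,2) (1,2)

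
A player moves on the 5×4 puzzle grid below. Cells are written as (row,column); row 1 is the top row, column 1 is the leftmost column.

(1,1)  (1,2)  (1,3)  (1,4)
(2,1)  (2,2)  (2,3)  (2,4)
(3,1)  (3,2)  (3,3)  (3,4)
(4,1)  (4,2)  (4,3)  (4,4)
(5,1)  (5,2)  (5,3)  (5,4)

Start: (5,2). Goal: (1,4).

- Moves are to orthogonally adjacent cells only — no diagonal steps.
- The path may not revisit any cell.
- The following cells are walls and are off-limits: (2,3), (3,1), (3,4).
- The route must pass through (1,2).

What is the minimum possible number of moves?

6

Any route passes through (1,2) somewhere between (5,2) and (1,4). Summing Manhattan distances along the two legs ((5,2) → (1,2) → (1,4)) gives a lower bound of 4 + 2 = 6 moves.
A route of 6 moves achieves this: (5,2) → (4,2) → (3,2) → (2,2) → (1,2) → (1,3) → (1,4).
Since 6 matches the lower bound, it is optimal.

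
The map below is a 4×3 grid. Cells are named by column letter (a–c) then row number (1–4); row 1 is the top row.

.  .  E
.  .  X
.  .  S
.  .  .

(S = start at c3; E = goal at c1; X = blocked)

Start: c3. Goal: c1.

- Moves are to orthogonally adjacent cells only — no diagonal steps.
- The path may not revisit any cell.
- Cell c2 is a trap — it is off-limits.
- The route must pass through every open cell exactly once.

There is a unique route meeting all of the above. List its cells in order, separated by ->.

c3 -> c4 -> b4 -> a4 -> a3 -> b3 -> b2 -> a2 -> a1 -> b1 -> c1

Need to visit all 11 open cells exactly once, starting at c3 and ending at c1.
Cell c4 has only two open neighbours (c3 and b4), so the path must pass straight through it: one of those is the cell it's entered from and the other is where it exits.
Route from c3: down 1 to c4, left 2 to a4, up 1 to a3, right 1 to b3, up 1 to b2, left 1 to a2, up 1 to a1, right 2 to c1 — 10 moves in all.
Check: all 11 open cells covered.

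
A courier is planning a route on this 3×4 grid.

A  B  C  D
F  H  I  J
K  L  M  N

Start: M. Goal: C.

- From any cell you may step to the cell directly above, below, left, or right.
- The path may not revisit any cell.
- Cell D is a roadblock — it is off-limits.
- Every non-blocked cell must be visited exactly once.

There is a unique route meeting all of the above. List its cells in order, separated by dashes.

M - N - J - I - H - L - K - F - A - B - C

Need to visit all 11 open cells exactly once, starting at M and ending at C.
Cell N has only two open neighbours (J and M), so the path must pass straight through it: one of those is the cell it's entered from and the other is where it exits.
Route from M: right to N, up to J, 2× left (reaching H), down to L, left to K, 2× up (reaching A), 2× right (reaching C) — 10 moves in all.
Check: all 11 open cells covered.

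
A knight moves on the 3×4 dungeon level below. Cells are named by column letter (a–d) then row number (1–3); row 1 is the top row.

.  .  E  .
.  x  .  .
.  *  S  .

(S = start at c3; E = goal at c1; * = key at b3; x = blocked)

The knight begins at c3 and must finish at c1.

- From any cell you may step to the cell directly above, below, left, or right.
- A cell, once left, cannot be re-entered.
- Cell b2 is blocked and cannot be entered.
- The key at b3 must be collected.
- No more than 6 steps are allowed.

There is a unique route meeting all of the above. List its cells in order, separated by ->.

The budget equals the shortest possible length, so every move has to be on a shortest route through the required cells.
Route from c3: 2× left (reaching a3), 2× up (reaching a1), 2× right (reaching c1) — 6 moves in all.
Check: all required cells visited; 6 ≤ 6 moves.

c3 -> b3 -> a3 -> a2 -> a1 -> b1 -> c1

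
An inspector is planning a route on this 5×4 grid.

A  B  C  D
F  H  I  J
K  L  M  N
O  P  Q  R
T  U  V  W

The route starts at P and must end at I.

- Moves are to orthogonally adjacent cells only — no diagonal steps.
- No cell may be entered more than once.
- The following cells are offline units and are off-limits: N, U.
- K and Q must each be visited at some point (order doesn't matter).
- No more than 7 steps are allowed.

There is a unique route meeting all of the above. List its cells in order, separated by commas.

The 7-move cap with required stops at K, Q leaves no slack for detours.
Route from P: right 1 to Q, up 1 to M, left 2 to K, up 1 to F, right 2 to I — 7 moves in all.
Check: all required cells visited; 7 ≤ 7 moves.

P, Q, M, L, K, F, H, I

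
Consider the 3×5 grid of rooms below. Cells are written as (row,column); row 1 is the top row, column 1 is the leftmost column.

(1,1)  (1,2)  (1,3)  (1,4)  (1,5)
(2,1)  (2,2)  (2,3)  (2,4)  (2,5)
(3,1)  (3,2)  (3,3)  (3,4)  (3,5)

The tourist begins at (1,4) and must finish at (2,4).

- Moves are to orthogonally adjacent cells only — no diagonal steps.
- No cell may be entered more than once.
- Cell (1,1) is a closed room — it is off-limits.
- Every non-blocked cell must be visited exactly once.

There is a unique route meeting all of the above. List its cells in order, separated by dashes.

(1,4) - (1,5) - (2,5) - (3,5) - (3,4) - (3,3) - (3,2) - (3,1) - (2,1) - (2,2) - (1,2) - (1,3) - (2,3) - (2,4)

Need to visit all 14 open cells exactly once, starting at (1,4) and ending at (2,4).
Cell (1,5) has only two open neighbours ((2,5) and (1,4)), so the path must pass straight through it: one of those is the cell it's entered from and the other is where it exits.
Route from (1,4): right to (1,5), 2× down (reaching (3,5)), 4× left (reaching (3,1)), up to (2,1), right to (2,2), up to (1,2), right to (1,3), down to (2,3), right to (2,4) — 13 moves in all.
Check: all 14 open cells covered.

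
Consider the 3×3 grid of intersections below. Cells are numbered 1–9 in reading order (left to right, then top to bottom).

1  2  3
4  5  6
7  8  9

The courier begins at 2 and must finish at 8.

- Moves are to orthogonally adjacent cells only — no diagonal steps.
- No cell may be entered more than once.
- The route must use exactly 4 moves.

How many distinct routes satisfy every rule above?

6

Need simple routes of exactly 4 moves from 2 to 8 (Manhattan distance 2, so 1 moves are spent on a detour and 1 undoing it).
Enumerating: 2 5 4 7 8 | 2 5 6 9 8 | 2 1 4 7 8 | 2 1 4 5 8 | 2 3 6 9 8 | 2 3 6 5 8.
That gives 6 routes.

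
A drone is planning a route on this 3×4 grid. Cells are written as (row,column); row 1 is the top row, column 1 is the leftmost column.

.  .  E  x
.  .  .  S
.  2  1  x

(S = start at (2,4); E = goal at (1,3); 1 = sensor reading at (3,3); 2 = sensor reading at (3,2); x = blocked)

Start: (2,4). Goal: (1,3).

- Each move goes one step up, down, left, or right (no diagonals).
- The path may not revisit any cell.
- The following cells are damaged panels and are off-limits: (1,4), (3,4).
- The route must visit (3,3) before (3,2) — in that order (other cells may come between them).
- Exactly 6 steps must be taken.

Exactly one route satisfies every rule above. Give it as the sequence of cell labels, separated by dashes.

The waypoints must appear in the order (3,3), (3,2), with no cell reused.
Route from (2,4): left to (2,3), down to (3,3), left to (3,2), 2× up (reaching (1,2)), right to (1,3) — 6 moves in all.
Check: order respected (1 at step 2, 2 at step 3); 6 moves as required.

(2,4) - (2,3) - (3,3) - (3,2) - (2,2) - (1,2) - (1,3)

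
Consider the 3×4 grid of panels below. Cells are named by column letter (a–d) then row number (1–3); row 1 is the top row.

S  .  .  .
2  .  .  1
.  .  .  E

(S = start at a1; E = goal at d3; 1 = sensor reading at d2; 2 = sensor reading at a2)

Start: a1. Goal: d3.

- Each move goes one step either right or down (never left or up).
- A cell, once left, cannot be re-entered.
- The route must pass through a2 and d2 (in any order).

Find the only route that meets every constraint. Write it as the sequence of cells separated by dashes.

Moves only go right or down, so the column and row indices never decrease.
Route from a1: down to a2, 3× right (reaching d2), down to d3 — 5 moves in all.
Check: all required cells visited.

a1 - a2 - b2 - c2 - d2 - d3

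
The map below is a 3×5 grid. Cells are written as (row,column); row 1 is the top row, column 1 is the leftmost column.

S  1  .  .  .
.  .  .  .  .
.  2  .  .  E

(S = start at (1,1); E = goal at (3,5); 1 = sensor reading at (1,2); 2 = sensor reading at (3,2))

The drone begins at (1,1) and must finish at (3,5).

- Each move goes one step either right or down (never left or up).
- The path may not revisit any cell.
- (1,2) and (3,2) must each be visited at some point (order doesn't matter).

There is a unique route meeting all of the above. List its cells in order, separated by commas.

(1,1), (1,2), (2,2), (3,2), (3,3), (3,4), (3,5)

Moves only go right or down, so the column and row indices never decrease.
Route from (1,1): right to (1,2), 2× down (reaching (3,2)), 3× right (reaching (3,5)) — 6 moves in all.
Check: all required cells visited.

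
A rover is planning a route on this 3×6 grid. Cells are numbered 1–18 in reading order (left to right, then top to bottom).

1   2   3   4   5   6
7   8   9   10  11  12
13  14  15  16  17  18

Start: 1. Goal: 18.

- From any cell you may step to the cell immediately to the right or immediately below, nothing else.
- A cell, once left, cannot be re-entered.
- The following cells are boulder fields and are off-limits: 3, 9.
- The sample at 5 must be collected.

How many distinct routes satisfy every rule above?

0

A right/down-only route from 1 to 18 makes exactly 2 down-moves and 5 right-moves in some order.
With no other constraints that would be C(7,2) = 21 routes.
Split at 5 and multiply the segment counts (each segment already excludes blocked cells): 1→5: 0; 5→18: 3; product = 0.
No route satisfies every constraint, so the count is 0.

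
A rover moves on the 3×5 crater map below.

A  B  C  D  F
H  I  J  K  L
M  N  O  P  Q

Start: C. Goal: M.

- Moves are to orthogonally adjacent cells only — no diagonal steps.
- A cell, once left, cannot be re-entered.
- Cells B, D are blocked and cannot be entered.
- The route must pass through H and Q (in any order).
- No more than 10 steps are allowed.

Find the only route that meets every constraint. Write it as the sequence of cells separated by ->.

C -> J -> K -> L -> Q -> P -> O -> N -> I -> H -> M

The 10-move cap with required stops at H, Q leaves no slack for detours.
Route from C: down 1 to J, right 2 to L, down 1 to Q, left 3 to N, up 1 to I, left 1 to H, down 1 to M — 10 moves in all.
Check: all required cells visited; 10 ≤ 10 moves.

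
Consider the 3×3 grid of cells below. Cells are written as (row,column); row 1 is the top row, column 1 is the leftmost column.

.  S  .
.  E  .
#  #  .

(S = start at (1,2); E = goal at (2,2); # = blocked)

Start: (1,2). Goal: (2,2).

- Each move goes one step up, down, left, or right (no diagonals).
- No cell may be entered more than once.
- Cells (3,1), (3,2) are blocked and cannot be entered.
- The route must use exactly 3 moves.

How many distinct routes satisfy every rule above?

2

Need simple routes of exactly 3 moves from (1,2) to (2,2) (Manhattan distance 1, so 1 moves are spent on a detour and 1 undoing it).
Enumerating: (1,2) (1,1) (2,1) (2,2) | (1,2) (1,3) (2,3) (2,2).
That gives 2 routes.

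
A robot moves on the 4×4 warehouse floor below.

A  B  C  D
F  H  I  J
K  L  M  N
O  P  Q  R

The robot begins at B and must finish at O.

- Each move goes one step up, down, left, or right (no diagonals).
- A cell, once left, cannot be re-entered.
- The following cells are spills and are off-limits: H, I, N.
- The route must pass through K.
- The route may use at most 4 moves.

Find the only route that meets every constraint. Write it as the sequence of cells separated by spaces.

The 4-move cap with required stops at K leaves no slack for detours.
Route from B: left to A, 3× down (reaching O) — 4 moves in all.
Check: all required cells visited; 4 ≤ 4 moves.

B A F K O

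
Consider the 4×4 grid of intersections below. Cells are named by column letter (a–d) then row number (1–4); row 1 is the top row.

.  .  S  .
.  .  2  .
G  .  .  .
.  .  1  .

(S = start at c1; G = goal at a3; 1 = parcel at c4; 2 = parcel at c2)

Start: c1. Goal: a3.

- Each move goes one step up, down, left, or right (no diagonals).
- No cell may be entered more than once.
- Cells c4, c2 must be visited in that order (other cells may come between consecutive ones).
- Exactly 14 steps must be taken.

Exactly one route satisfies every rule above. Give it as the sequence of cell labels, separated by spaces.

c1 d1 d2 d3 d4 c4 b4 b3 c3 c2 b2 b1 a1 a2 a3

The waypoints must appear in the order c4, c2, with no cell reused.
Route from c1: right 1 to d1, down 3 to d4, left 2 to b4, up 1 to b3, right 1 to c3, up 1 to c2, left 1 to b2, up 1 to b1, left 1 to a1, down 2 to a3 — 14 moves in all.
Check: order respected (1 at step 5, 2 at step 9); 14 moves as required.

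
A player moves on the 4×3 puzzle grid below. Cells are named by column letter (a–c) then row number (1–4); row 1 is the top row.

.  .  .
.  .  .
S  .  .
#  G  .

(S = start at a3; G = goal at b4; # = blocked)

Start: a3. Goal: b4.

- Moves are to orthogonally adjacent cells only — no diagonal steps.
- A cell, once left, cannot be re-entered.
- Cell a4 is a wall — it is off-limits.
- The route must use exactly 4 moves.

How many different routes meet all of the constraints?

Need simple routes of exactly 4 moves from a3 to b4 (Manhattan distance 2, so 1 moves are spent on a detour and 1 undoing it).
Enumerating: a3 a2 b2 b3 b4 | a3 b3 c3 c4 b4.
That gives 2 routes.

2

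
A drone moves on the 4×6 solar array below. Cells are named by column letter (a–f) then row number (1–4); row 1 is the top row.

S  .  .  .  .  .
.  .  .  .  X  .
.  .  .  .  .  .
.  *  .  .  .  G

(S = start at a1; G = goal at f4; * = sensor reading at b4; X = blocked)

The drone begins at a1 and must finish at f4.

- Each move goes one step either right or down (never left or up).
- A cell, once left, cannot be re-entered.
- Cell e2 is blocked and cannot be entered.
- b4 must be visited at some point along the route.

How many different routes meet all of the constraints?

4

A right/down-only route from a1 to f4 makes exactly 3 down-moves and 5 right-moves in some order.
With no other constraints that would be C(8,3) = 56 routes.
Split at b4 and multiply the segment counts (each segment already excludes blocked cells): a1→b4: 4; b4→f4: 1; product = 4.
That gives 4 routes.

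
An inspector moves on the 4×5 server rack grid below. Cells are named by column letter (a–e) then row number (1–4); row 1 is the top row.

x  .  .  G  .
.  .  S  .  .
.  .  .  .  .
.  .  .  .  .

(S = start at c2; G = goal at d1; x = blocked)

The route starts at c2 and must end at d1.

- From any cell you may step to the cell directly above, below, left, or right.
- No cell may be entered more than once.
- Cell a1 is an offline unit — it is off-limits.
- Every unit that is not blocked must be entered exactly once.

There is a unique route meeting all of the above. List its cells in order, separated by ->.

c2 -> c1 -> b1 -> b2 -> a2 -> a3 -> a4 -> b4 -> b3 -> c3 -> c4 -> d4 -> e4 -> e3 -> d3 -> d2 -> e2 -> e1 -> d1

Need to visit all 19 open cells exactly once, starting at c2 and ending at d1.
Cell e1 has only two open neighbours (e2 and d1), so the path must pass straight through it: one of those is the cell it's entered from and the other is where it exits.
Route from c2: up to c1, left to b1, down to b2, left to a2, 2× down (reaching a4), right to b4, up to b3, right to c3, down to c4, 2× right (reaching e4), up to e3, left to d3, up to d2, right to e2, up to e1, left to d1 — 18 moves in all.
Check: all 19 open cells covered.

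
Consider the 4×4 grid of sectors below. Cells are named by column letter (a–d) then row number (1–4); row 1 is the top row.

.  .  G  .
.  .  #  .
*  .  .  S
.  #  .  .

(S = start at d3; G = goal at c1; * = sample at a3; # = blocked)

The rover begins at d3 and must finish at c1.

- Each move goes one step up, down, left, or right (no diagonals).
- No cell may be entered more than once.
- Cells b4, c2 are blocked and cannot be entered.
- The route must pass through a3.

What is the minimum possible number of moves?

Any route passes through a3 somewhere between d3 and c1. Summing Manhattan distances along the two legs (d3 → a3 → c1) gives a lower bound of 3 + 4 = 7 moves.
A route of 7 moves achieves this: d3 → c3 → b3 → a3 → a2 → a1 → b1 → c1.
Since 7 matches the lower bound, it is optimal.

7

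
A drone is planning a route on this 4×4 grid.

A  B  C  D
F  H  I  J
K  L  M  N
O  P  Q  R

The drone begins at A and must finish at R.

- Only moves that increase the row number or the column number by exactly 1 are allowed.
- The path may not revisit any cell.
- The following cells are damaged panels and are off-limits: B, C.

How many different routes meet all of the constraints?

10

A right/down-only route from A to R makes exactly 3 down-moves and 3 right-moves in some order.
With no other constraints that would be C(6,3) = 20 routes.
Subtract routes through each blocked cell (inclusion–exclusion for overlaps): − through B: 10 − through C: 4 + through B&C: 4 → 10.
That gives 10 routes.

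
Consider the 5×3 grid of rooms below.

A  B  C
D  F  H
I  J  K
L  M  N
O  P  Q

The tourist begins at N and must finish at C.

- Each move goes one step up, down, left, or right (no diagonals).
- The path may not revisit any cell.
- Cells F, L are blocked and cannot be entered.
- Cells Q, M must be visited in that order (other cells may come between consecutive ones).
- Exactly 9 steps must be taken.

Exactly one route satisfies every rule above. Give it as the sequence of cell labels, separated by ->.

N -> Q -> P -> M -> J -> I -> D -> A -> B -> C

The waypoints must appear in the order Q, M, with no cell reused.
Route from N: down 1 to Q, left 1 to P, up 2 to J, left 1 to I, up 2 to A, right 2 to C — 9 moves in all.
Check: order respected (Q at step 1, M at step 3); 9 moves as required.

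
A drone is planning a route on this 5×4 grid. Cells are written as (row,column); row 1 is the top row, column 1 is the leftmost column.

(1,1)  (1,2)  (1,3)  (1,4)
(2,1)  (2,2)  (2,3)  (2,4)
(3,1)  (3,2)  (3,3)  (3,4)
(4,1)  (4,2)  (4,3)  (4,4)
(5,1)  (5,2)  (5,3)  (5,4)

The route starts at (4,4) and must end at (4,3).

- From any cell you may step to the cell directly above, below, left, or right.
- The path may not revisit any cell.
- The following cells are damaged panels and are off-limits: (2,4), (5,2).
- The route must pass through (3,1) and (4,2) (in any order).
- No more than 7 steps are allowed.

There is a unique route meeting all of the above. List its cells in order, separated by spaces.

(4,4) (3,4) (3,3) (3,2) (3,1) (4,1) (4,2) (4,3)

The budget equals the shortest possible length, so every move has to be on a shortest route through the required cells.
Route from (4,4): up 1 to (3,4), left 3 to (3,1), down 1 to (4,1), right 2 to (4,3) — 7 moves in all.
Check: all required cells visited; 7 ≤ 7 moves.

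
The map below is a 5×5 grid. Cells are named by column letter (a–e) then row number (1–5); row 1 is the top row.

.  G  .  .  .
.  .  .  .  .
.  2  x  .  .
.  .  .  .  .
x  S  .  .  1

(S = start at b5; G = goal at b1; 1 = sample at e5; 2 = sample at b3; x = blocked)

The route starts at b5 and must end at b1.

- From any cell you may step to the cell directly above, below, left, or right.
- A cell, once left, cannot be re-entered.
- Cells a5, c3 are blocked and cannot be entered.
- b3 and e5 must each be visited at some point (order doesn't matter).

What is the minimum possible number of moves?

Any route passes through b3 and e5 in some order between b5 and b1. Summing Manhattan distances along each leg and taking the cheapest ordering (b5 → e5 → b3 → b1) gives a lower bound of 3 + 5 + 2 = 10 moves.
A route of 10 moves achieves this: b5 → c5 → d5 → e5 → e4 → d4 → c4 → b4 → b3 → b2 → b1.
Since 10 matches the lower bound, it is optimal.

10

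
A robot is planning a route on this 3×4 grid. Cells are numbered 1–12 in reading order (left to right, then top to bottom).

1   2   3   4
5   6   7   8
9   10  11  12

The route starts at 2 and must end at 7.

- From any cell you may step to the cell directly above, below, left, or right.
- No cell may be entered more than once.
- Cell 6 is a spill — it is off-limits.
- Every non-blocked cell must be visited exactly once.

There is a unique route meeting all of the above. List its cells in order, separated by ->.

2 -> 1 -> 5 -> 9 -> 10 -> 11 -> 12 -> 8 -> 4 -> 3 -> 7

Need to visit all 11 open cells exactly once, starting at 2 and ending at 7.
Route from 2: left to 1, 2× down (reaching 9), 3× right (reaching 12), 2× up (reaching 4), left to 3, down to 7 — 10 moves in all.
Check: all 11 open cells covered.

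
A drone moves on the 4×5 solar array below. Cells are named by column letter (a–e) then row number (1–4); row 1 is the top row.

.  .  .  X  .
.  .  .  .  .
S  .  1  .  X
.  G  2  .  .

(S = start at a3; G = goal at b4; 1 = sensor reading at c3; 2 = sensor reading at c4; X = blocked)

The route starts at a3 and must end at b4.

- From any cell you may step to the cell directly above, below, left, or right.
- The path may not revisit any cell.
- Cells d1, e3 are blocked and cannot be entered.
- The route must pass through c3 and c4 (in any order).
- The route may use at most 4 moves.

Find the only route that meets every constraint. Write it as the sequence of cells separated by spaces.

The 4-move cap with required stops at c3, c4 leaves no slack for detours.
Route from a3: right 2 to c3, down 1 to c4, left 1 to b4 — 4 moves in all.
Check: all required cells visited; 4 ≤ 4 moves.

a3 b3 c3 c4 b4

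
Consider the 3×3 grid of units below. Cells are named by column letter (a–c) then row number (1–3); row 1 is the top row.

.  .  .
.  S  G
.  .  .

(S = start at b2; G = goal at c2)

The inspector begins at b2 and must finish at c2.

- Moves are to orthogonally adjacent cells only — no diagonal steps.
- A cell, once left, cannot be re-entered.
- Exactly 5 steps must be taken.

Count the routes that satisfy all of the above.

Need simple routes of exactly 5 moves from b2 to c2 (Manhattan distance 1, so 2 moves are spent on a detour and 2 undoing it).
Enumerating: b2 a2 a1 b1 c1 c2 | b2 a2 a3 b3 c3 c2.
That gives 2 routes.

2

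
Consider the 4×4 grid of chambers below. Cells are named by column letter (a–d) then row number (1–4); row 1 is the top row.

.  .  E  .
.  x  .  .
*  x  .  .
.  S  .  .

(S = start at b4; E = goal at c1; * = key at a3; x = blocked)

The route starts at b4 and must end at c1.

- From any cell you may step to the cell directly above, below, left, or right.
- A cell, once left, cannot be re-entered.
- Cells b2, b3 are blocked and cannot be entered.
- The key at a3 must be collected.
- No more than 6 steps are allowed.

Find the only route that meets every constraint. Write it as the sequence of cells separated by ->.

b4 -> a4 -> a3 -> a2 -> a1 -> b1 -> c1

The budget equals the shortest possible length, so every move has to be on a shortest route through the required cells.
Route from b4: left 1 to a4, up 3 to a1, right 2 to c1 — 6 moves in all.
Check: all required cells visited; 6 ≤ 6 moves.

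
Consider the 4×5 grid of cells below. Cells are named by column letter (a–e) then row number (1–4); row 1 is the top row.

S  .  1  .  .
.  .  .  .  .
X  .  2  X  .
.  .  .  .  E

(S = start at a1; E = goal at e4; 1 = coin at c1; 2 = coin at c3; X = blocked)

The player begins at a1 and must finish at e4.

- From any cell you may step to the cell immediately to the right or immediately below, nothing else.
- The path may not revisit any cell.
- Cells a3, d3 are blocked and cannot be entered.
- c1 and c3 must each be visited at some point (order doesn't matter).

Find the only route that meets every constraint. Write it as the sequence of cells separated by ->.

Moves only go right or down, so the column and row indices never decrease.
Route from a1: 2× right (reaching c1), 3× down (reaching c4), 2× right (reaching e4) — 7 moves in all.
Check: all required cells visited.

a1 -> b1 -> c1 -> c2 -> c3 -> c4 -> d4 -> e4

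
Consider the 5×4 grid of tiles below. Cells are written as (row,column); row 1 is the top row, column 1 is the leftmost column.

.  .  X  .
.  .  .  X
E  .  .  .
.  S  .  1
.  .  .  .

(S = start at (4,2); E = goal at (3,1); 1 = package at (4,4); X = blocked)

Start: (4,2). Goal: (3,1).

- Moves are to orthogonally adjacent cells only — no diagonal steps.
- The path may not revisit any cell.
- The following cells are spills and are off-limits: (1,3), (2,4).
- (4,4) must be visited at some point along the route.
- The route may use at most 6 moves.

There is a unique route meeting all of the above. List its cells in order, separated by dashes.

(4,2) - (4,3) - (4,4) - (3,4) - (3,3) - (3,2) - (3,1)

Any route must reach (4,4) and still end at (3,1) within 6 moves, so the order of the required stops is forced.
Route from (4,2): right 2 to (4,4), up 1 to (3,4), left 3 to (3,1) — 6 moves in all.
Check: all required cells visited; 6 ≤ 6 moves.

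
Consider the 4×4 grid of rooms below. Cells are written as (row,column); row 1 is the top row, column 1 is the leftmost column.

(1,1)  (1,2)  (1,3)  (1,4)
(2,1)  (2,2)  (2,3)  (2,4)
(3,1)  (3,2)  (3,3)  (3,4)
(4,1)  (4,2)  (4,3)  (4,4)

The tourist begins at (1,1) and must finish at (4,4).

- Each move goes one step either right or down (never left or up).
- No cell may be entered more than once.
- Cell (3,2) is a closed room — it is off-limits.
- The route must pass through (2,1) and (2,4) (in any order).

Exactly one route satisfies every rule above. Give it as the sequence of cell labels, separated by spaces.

(1,1) (2,1) (2,2) (2,3) (2,4) (3,4) (4,4)

Moves only go right or down, so the column and row indices never decrease.
Route from (1,1): down 1 to (2,1), right 3 to (2,4), down 2 to (4,4) — 6 moves in all.
Check: all required cells visited.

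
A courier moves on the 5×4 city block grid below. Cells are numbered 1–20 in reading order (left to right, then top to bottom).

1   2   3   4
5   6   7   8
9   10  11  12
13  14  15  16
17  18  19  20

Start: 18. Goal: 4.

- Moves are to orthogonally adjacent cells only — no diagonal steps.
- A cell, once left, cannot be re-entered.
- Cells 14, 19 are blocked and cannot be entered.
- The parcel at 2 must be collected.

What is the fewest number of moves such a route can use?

8

Any route passes through 2 somewhere between 18 and 4. Summing Manhattan distances along the two legs (18 → 2 → 4) gives a lower bound of 4 + 2 = 6 moves.
That bound ignores the blocked cells. Measuring each leg by the fewest moves that actually steer around them (18→2: 6; 2→4: 2) raises the lower bound to 8.
A route of 8 moves exists: 18 → 17 → 13 → 9 → 5 → 1 → 2 → 3 → 4.
Since 8 matches that lower bound, it is optimal.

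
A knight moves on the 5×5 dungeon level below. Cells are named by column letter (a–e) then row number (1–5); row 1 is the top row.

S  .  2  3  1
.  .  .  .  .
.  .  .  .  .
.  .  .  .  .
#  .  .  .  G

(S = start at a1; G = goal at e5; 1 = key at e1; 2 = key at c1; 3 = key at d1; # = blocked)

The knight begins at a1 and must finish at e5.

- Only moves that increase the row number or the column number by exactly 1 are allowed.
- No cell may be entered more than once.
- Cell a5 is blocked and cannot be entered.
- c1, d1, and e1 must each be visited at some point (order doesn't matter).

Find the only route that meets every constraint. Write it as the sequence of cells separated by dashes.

a1 - b1 - c1 - d1 - e1 - e2 - e3 - e4 - e5

Moves only go right or down, so the column and row indices never decrease.
Route from a1: 4× right (reaching e1), 4× down (reaching e5) — 8 moves in all.
Check: all required cells visited.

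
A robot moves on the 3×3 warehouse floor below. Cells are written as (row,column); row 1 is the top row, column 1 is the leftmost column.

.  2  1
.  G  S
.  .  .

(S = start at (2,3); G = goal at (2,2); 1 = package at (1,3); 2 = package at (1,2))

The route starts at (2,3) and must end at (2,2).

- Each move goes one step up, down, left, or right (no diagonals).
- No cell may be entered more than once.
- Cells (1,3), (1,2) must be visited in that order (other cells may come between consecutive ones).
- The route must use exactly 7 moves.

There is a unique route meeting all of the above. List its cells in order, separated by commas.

The waypoints must appear in the order (1,3), (1,2), with no cell reused.
Route from (2,3): up 1 to (1,3), left 2 to (1,1), down 2 to (3,1), right 1 to (3,2), up 1 to (2,2) — 7 moves in all.
Check: order respected (1 at step 1, 2 at step 2); 7 moves as required.

(2,3), (1,3), (1,2), (1,1), (2,1), (3,1), (3,2), (2,2)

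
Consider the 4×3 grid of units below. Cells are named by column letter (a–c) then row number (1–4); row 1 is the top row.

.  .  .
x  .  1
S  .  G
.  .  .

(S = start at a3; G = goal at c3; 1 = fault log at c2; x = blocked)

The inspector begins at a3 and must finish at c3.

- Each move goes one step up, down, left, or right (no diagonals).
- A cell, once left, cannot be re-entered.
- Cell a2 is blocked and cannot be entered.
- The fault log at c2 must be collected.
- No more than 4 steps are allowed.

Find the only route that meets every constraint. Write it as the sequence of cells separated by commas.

The budget equals the shortest possible length, so every move has to be on a shortest route through the required cells.
Route from a3: right to b3, up to b2, right to c2, down to c3 — 4 moves in all.
Check: all required cells visited; 4 ≤ 4 moves.

a3, b3, b2, c2, c3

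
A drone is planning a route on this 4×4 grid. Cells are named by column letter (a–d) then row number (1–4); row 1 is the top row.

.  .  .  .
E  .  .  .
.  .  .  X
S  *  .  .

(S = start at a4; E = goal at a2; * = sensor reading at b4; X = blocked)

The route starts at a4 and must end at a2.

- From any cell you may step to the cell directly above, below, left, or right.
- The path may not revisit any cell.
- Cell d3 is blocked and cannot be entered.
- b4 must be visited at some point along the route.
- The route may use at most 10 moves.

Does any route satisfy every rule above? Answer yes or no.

One route that works: a4 → b4 → b3 → b2 → a2.

yes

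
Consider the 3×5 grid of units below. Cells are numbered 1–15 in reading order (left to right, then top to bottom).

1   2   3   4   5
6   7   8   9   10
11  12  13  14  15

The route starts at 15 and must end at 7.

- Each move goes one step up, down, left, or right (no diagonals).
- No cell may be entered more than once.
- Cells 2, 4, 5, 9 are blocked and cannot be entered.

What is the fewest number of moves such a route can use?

The Manhattan distance from 15 to 7 is |3−2| + |5−2| = 4, so at least 4 moves are needed.
A route of 4 moves achieves this: 15 → 14 → 13 → 8 → 7.
Since 4 matches the lower bound, it is optimal.

4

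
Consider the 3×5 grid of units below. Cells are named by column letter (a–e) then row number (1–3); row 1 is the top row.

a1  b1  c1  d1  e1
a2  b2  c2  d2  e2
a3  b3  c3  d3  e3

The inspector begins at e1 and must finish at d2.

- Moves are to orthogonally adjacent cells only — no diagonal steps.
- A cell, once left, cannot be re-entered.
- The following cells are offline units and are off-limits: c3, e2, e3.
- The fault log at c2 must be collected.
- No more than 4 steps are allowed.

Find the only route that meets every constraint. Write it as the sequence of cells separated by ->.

e1 -> d1 -> c1 -> c2 -> d2

The budget equals the shortest possible length, so every move has to be on a shortest route through the required cells.
Route from e1: 2× left (reaching c1), down to c2, right to d2 — 4 moves in all.
Check: all required cells visited; 4 ≤ 4 moves.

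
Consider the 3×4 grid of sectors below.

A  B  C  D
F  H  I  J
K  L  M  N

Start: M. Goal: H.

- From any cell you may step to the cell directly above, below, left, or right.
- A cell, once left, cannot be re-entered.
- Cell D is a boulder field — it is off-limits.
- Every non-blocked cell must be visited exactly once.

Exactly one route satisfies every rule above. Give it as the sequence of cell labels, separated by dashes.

M - N - J - I - C - B - A - F - K - L - H

Need to visit all 11 open cells exactly once, starting at M and ending at H.
Route from M: right to N, up to J, left to I, up to C, 2× left (reaching A), 2× down (reaching K), right to L, up to H — 10 moves in all.
Check: all 11 open cells covered.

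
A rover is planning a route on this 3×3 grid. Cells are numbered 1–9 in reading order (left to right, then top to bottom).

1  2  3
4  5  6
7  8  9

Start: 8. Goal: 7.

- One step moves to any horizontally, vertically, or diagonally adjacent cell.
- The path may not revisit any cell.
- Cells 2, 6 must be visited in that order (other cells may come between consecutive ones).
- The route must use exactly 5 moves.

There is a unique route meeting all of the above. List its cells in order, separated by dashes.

8 - 4 - 2 - 6 - 5 - 7

The waypoints must appear in the order 2, 6, with no cell reused.
Route from 8: up-left to 4, up-right to 2, down-right to 6, left to 5, down-left to 7 — 5 moves in all.
Check: order respected (2 at step 2, 6 at step 3); 5 moves as required.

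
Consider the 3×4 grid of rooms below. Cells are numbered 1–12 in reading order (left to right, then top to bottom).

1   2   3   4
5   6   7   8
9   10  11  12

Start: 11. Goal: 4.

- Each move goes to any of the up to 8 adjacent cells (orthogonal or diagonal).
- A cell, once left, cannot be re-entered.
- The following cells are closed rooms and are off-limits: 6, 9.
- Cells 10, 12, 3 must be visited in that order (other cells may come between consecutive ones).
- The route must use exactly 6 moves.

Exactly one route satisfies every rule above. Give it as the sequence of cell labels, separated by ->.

The waypoints must appear in the order 10, 12, 3, with no cell reused.
Route from 11: left to 10, up-right to 7, down-right to 12, up to 8, up-left to 3, right to 4 — 6 moves in all.
Check: order respected (10 at step 1, 12 at step 3, 3 at step 5); 6 moves as required.

11 -> 10 -> 7 -> 12 -> 8 -> 3 -> 4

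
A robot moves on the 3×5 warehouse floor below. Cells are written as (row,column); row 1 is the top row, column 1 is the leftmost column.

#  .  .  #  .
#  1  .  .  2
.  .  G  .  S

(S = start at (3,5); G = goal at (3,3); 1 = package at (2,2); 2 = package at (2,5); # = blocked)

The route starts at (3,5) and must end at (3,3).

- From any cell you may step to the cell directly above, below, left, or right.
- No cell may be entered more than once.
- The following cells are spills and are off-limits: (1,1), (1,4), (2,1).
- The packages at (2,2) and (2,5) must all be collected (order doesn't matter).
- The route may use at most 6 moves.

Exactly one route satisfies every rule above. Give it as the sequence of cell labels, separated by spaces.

The 6-move cap with required stops at (2,2), (2,5) leaves no slack for detours.
Route from (3,5): up 1 to (2,5), left 3 to (2,2), down 1 to (3,2), right 1 to (3,3) — 6 moves in all.
Check: all required cells visited; 6 ≤ 6 moves.

(3,5) (2,5) (2,4) (2,3) (2,2) (3,2) (3,3)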